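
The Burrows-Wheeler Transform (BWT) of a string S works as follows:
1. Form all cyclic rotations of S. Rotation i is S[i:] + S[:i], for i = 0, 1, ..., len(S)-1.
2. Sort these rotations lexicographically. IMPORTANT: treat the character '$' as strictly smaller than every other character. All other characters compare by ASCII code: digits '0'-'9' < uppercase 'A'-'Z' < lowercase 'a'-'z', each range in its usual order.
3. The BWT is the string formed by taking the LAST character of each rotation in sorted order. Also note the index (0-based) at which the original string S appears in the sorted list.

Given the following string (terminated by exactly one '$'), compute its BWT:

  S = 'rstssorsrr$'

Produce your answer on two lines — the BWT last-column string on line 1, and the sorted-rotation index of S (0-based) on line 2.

All 11 rotations (rotation i = S[i:]+S[:i]):
  rot[0] = rstssorsrr$
  rot[1] = stssorsrr$r
  rot[2] = tssorsrr$rs
  rot[3] = ssorsrr$rst
  rot[4] = sorsrr$rsts
  rot[5] = orsrr$rstss
  rot[6] = rsrr$rstsso
  rot[7] = srr$rstssor
  rot[8] = rr$rstssors
  rot[9] = r$rstssorsr
  rot[10] = $rstssorsrr
Sorted (with $ < everything):
  sorted[0] = $rstssorsrr  (last char: 'r')
  sorted[1] = orsrr$rstss  (last char: 's')
  sorted[2] = r$rstssorsr  (last char: 'r')
  sorted[3] = rr$rstssors  (last char: 's')
  sorted[4] = rsrr$rstsso  (last char: 'o')
  sorted[5] = rstssorsrr$  (last char: '$')
  sorted[6] = sorsrr$rsts  (last char: 's')
  sorted[7] = srr$rstssor  (last char: 'r')
  sorted[8] = ssorsrr$rst  (last char: 't')
  sorted[9] = stssorsrr$r  (last char: 'r')
  sorted[10] = tssorsrr$rs  (last char: 's')
Last column: rsrso$srtrs
Original string S is at sorted index 5

Answer: rsrso$srtrs
5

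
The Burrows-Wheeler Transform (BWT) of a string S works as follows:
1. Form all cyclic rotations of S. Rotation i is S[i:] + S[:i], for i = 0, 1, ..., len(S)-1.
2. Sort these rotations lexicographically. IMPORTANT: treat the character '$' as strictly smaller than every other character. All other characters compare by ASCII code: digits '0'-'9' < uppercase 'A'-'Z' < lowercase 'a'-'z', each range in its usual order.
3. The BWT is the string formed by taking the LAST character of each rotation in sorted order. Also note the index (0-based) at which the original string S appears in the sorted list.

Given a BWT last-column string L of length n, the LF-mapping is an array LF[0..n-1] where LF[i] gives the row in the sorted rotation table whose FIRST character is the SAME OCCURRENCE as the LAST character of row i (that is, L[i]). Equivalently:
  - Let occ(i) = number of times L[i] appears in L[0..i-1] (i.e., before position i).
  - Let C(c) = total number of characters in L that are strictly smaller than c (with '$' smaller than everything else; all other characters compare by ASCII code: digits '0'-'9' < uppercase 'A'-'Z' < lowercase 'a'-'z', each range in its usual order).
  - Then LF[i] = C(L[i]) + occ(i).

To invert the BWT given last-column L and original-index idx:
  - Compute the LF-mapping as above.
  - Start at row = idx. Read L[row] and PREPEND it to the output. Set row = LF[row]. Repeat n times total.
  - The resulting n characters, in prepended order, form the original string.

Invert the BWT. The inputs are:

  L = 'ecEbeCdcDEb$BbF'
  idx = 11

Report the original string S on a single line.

Answer: cbDbcBdFeECEbe$

Derivation:
LF mapping: 13 10 4 7 14 2 12 11 3 5 8 0 1 9 6
Walk LF starting at row 11, prepending L[row]:
  step 1: row=11, L[11]='$', prepend. Next row=LF[11]=0
  step 2: row=0, L[0]='e', prepend. Next row=LF[0]=13
  step 3: row=13, L[13]='b', prepend. Next row=LF[13]=9
  step 4: row=9, L[9]='E', prepend. Next row=LF[9]=5
  step 5: row=5, L[5]='C', prepend. Next row=LF[5]=2
  step 6: row=2, L[2]='E', prepend. Next row=LF[2]=4
  step 7: row=4, L[4]='e', prepend. Next row=LF[4]=14
  step 8: row=14, L[14]='F', prepend. Next row=LF[14]=6
  step 9: row=6, L[6]='d', prepend. Next row=LF[6]=12
  step 10: row=12, L[12]='B', prepend. Next row=LF[12]=1
  step 11: row=1, L[1]='c', prepend. Next row=LF[1]=10
  step 12: row=10, L[10]='b', prepend. Next row=LF[10]=8
  step 13: row=8, L[8]='D', prepend. Next row=LF[8]=3
  step 14: row=3, L[3]='b', prepend. Next row=LF[3]=7
  step 15: row=7, L[7]='c', prepend. Next row=LF[7]=11
Reversed output: cbDbcBdFeECEbe$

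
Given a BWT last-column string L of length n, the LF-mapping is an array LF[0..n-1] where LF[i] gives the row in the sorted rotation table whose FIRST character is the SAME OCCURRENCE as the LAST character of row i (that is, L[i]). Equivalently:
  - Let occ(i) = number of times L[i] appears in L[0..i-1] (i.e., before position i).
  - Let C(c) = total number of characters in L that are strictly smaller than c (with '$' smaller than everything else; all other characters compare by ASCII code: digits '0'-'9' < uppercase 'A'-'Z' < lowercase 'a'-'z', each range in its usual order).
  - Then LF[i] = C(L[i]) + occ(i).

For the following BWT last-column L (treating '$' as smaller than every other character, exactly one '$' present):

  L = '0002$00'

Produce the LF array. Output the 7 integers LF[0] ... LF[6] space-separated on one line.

Char counts: '$':1, '0':5, '2':1
C (first-col start): C('$')=0, C('0')=1, C('2')=6
L[0]='0': occ=0, LF[0]=C('0')+0=1+0=1
L[1]='0': occ=1, LF[1]=C('0')+1=1+1=2
L[2]='0': occ=2, LF[2]=C('0')+2=1+2=3
L[3]='2': occ=0, LF[3]=C('2')+0=6+0=6
L[4]='$': occ=0, LF[4]=C('$')+0=0+0=0
L[5]='0': occ=3, LF[5]=C('0')+3=1+3=4
L[6]='0': occ=4, LF[6]=C('0')+4=1+4=5

Answer: 1 2 3 6 0 4 5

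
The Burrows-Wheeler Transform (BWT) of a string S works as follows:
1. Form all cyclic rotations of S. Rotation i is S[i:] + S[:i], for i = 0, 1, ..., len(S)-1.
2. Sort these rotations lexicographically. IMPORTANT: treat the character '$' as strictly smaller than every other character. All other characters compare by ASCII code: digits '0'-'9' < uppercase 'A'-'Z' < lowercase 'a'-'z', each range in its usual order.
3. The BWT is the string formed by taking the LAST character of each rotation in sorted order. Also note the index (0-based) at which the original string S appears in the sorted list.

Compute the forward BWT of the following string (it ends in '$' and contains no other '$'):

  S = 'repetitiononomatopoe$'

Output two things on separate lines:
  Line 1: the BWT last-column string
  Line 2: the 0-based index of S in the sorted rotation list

All 21 rotations (rotation i = S[i:]+S[:i]):
  rot[0] = repetitiononomatopoe$
  rot[1] = epetitiononomatopoe$r
  rot[2] = petitiononomatopoe$re
  rot[3] = etitiononomatopoe$rep
  rot[4] = titiononomatopoe$repe
  rot[5] = itiononomatopoe$repet
  rot[6] = tiononomatopoe$repeti
  rot[7] = iononomatopoe$repetit
  rot[8] = ononomatopoe$repetiti
  rot[9] = nonomatopoe$repetitio
  rot[10] = onomatopoe$repetition
  rot[11] = nomatopoe$repetitiono
  rot[12] = omatopoe$repetitionon
  rot[13] = matopoe$repetitionono
  rot[14] = atopoe$repetitiononom
  rot[15] = topoe$repetitiononoma
  rot[16] = opoe$repetitiononomat
  rot[17] = poe$repetitiononomato
  rot[18] = oe$repetitiononomatop
  rot[19] = e$repetitiononomatopo
  rot[20] = $repetitiononomatopoe
Sorted (with $ < everything):
  sorted[0] = $repetitiononomatopoe  (last char: 'e')
  sorted[1] = atopoe$repetitiononom  (last char: 'm')
  sorted[2] = e$repetitiononomatopo  (last char: 'o')
  sorted[3] = epetitiononomatopoe$r  (last char: 'r')
  sorted[4] = etitiononomatopoe$rep  (last char: 'p')
  sorted[5] = iononomatopoe$repetit  (last char: 't')
  sorted[6] = itiononomatopoe$repet  (last char: 't')
  sorted[7] = matopoe$repetitionono  (last char: 'o')
  sorted[8] = nomatopoe$repetitiono  (last char: 'o')
  sorted[9] = nonomatopoe$repetitio  (last char: 'o')
  sorted[10] = oe$repetitiononomatop  (last char: 'p')
  sorted[11] = omatopoe$repetitionon  (last char: 'n')
  sorted[12] = onomatopoe$repetition  (last char: 'n')
  sorted[13] = ononomatopoe$repetiti  (last char: 'i')
  sorted[14] = opoe$repetitiononomat  (last char: 't')
  sorted[15] = petitiononomatopoe$re  (last char: 'e')
  sorted[16] = poe$repetitiononomato  (last char: 'o')
  sorted[17] = repetitiononomatopoe$  (last char: '$')
  sorted[18] = tiononomatopoe$repeti  (last char: 'i')
  sorted[19] = titiononomatopoe$repe  (last char: 'e')
  sorted[20] = topoe$repetitiononoma  (last char: 'a')
Last column: emorpttooopnniteo$iea
Original string S is at sorted index 17

Answer: emorpttooopnniteo$iea
17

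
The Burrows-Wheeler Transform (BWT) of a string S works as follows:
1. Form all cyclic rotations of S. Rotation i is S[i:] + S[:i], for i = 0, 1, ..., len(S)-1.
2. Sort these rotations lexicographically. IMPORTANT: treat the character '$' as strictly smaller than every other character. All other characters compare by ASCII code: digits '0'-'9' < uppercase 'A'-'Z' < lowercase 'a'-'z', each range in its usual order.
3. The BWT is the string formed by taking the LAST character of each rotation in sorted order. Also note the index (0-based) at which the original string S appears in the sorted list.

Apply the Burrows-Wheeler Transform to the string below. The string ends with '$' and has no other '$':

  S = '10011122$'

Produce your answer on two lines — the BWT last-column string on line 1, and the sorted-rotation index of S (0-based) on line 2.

Answer: 210$01121
3

Derivation:
All 9 rotations (rotation i = S[i:]+S[:i]):
  rot[0] = 10011122$
  rot[1] = 0011122$1
  rot[2] = 011122$10
  rot[3] = 11122$100
  rot[4] = 1122$1001
  rot[5] = 122$10011
  rot[6] = 22$100111
  rot[7] = 2$1001112
  rot[8] = $10011122
Sorted (with $ < everything):
  sorted[0] = $10011122  (last char: '2')
  sorted[1] = 0011122$1  (last char: '1')
  sorted[2] = 011122$10  (last char: '0')
  sorted[3] = 10011122$  (last char: '$')
  sorted[4] = 11122$100  (last char: '0')
  sorted[5] = 1122$1001  (last char: '1')
  sorted[6] = 122$10011  (last char: '1')
  sorted[7] = 2$1001112  (last char: '2')
  sorted[8] = 22$100111  (last char: '1')
Last column: 210$01121
Original string S is at sorted index 3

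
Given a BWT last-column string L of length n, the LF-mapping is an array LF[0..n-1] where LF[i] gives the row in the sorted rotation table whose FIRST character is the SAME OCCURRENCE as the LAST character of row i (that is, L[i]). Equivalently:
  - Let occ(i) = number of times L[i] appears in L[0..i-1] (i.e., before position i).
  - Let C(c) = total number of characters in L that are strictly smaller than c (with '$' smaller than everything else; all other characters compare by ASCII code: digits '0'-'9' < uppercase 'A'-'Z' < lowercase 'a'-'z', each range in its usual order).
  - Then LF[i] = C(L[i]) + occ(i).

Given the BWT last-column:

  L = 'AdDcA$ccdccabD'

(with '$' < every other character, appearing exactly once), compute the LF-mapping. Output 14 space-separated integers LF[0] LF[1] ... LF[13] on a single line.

Char counts: '$':1, 'A':2, 'D':2, 'a':1, 'b':1, 'c':5, 'd':2
C (first-col start): C('$')=0, C('A')=1, C('D')=3, C('a')=5, C('b')=6, C('c')=7, C('d')=12
L[0]='A': occ=0, LF[0]=C('A')+0=1+0=1
L[1]='d': occ=0, LF[1]=C('d')+0=12+0=12
L[2]='D': occ=0, LF[2]=C('D')+0=3+0=3
L[3]='c': occ=0, LF[3]=C('c')+0=7+0=7
L[4]='A': occ=1, LF[4]=C('A')+1=1+1=2
L[5]='$': occ=0, LF[5]=C('$')+0=0+0=0
L[6]='c': occ=1, LF[6]=C('c')+1=7+1=8
L[7]='c': occ=2, LF[7]=C('c')+2=7+2=9
L[8]='d': occ=1, LF[8]=C('d')+1=12+1=13
L[9]='c': occ=3, LF[9]=C('c')+3=7+3=10
L[10]='c': occ=4, LF[10]=C('c')+4=7+4=11
L[11]='a': occ=0, LF[11]=C('a')+0=5+0=5
L[12]='b': occ=0, LF[12]=C('b')+0=6+0=6
L[13]='D': occ=1, LF[13]=C('D')+1=3+1=4

Answer: 1 12 3 7 2 0 8 9 13 10 11 5 6 4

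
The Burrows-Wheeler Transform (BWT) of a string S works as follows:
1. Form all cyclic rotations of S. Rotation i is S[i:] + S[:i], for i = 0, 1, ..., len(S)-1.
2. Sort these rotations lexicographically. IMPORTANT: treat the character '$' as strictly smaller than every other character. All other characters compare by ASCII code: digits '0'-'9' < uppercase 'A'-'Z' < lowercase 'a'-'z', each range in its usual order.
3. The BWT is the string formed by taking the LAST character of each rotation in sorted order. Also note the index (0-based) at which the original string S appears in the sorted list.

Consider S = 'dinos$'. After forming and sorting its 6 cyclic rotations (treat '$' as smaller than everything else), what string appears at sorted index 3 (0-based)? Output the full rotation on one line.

Answer: nos$di

Derivation:
All 6 rotations (rotation i = S[i:]+S[:i]):
  rot[0] = dinos$
  rot[1] = inos$d
  rot[2] = nos$di
  rot[3] = os$din
  rot[4] = s$dino
  rot[5] = $dinos
Sorted (with $ < everything):
  sorted[0] = $dinos
  sorted[1] = dinos$
  sorted[2] = inos$d
  sorted[3] = nos$di
  sorted[4] = os$din
  sorted[5] = s$dino
sorted[3] = nos$di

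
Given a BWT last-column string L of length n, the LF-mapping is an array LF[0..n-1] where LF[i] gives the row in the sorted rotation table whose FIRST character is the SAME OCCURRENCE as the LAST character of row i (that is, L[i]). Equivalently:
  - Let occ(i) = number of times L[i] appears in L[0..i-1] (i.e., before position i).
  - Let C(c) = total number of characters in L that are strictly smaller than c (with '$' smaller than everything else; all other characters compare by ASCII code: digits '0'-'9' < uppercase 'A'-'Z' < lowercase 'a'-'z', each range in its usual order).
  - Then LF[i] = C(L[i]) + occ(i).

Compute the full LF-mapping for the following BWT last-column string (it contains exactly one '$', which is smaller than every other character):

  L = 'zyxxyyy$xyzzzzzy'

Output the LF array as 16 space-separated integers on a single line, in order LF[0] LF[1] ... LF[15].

Answer: 10 4 1 2 5 6 7 0 3 8 11 12 13 14 15 9

Derivation:
Char counts: '$':1, 'x':3, 'y':6, 'z':6
C (first-col start): C('$')=0, C('x')=1, C('y')=4, C('z')=10
L[0]='z': occ=0, LF[0]=C('z')+0=10+0=10
L[1]='y': occ=0, LF[1]=C('y')+0=4+0=4
L[2]='x': occ=0, LF[2]=C('x')+0=1+0=1
L[3]='x': occ=1, LF[3]=C('x')+1=1+1=2
L[4]='y': occ=1, LF[4]=C('y')+1=4+1=5
L[5]='y': occ=2, LF[5]=C('y')+2=4+2=6
L[6]='y': occ=3, LF[6]=C('y')+3=4+3=7
L[7]='$': occ=0, LF[7]=C('$')+0=0+0=0
L[8]='x': occ=2, LF[8]=C('x')+2=1+2=3
L[9]='y': occ=4, LF[9]=C('y')+4=4+4=8
L[10]='z': occ=1, LF[10]=C('z')+1=10+1=11
L[11]='z': occ=2, LF[11]=C('z')+2=10+2=12
L[12]='z': occ=3, LF[12]=C('z')+3=10+3=13
L[13]='z': occ=4, LF[13]=C('z')+4=10+4=14
L[14]='z': occ=5, LF[14]=C('z')+5=10+5=15
L[15]='y': occ=5, LF[15]=C('y')+5=4+5=9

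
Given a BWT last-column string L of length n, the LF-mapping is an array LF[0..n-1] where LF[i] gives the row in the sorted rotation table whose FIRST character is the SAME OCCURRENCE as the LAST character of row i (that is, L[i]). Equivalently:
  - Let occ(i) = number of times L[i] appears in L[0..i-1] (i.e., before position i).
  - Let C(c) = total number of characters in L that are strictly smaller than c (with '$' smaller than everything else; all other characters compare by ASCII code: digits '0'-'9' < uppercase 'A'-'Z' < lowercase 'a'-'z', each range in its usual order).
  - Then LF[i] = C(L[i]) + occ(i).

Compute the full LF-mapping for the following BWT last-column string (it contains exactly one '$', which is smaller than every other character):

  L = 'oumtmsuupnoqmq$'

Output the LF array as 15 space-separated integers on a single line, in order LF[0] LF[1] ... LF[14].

Char counts: '$':1, 'm':3, 'n':1, 'o':2, 'p':1, 'q':2, 's':1, 't':1, 'u':3
C (first-col start): C('$')=0, C('m')=1, C('n')=4, C('o')=5, C('p')=7, C('q')=8, C('s')=10, C('t')=11, C('u')=12
L[0]='o': occ=0, LF[0]=C('o')+0=5+0=5
L[1]='u': occ=0, LF[1]=C('u')+0=12+0=12
L[2]='m': occ=0, LF[2]=C('m')+0=1+0=1
L[3]='t': occ=0, LF[3]=C('t')+0=11+0=11
L[4]='m': occ=1, LF[4]=C('m')+1=1+1=2
L[5]='s': occ=0, LF[5]=C('s')+0=10+0=10
L[6]='u': occ=1, LF[6]=C('u')+1=12+1=13
L[7]='u': occ=2, LF[7]=C('u')+2=12+2=14
L[8]='p': occ=0, LF[8]=C('p')+0=7+0=7
L[9]='n': occ=0, LF[9]=C('n')+0=4+0=4
L[10]='o': occ=1, LF[10]=C('o')+1=5+1=6
L[11]='q': occ=0, LF[11]=C('q')+0=8+0=8
L[12]='m': occ=2, LF[12]=C('m')+2=1+2=3
L[13]='q': occ=1, LF[13]=C('q')+1=8+1=9
L[14]='$': occ=0, LF[14]=C('$')+0=0+0=0

Answer: 5 12 1 11 2 10 13 14 7 4 6 8 3 9 0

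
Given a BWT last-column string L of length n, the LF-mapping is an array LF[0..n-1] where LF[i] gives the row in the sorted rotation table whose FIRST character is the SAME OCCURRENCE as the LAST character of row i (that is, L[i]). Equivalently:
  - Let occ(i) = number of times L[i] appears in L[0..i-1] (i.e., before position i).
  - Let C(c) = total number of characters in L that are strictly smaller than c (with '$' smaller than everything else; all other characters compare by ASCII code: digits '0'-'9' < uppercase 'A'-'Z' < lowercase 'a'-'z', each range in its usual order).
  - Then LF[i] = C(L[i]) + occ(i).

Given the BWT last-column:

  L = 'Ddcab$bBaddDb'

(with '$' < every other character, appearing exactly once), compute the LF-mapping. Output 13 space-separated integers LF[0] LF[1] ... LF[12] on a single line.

Answer: 2 10 9 4 6 0 7 1 5 11 12 3 8

Derivation:
Char counts: '$':1, 'B':1, 'D':2, 'a':2, 'b':3, 'c':1, 'd':3
C (first-col start): C('$')=0, C('B')=1, C('D')=2, C('a')=4, C('b')=6, C('c')=9, C('d')=10
L[0]='D': occ=0, LF[0]=C('D')+0=2+0=2
L[1]='d': occ=0, LF[1]=C('d')+0=10+0=10
L[2]='c': occ=0, LF[2]=C('c')+0=9+0=9
L[3]='a': occ=0, LF[3]=C('a')+0=4+0=4
L[4]='b': occ=0, LF[4]=C('b')+0=6+0=6
L[5]='$': occ=0, LF[5]=C('$')+0=0+0=0
L[6]='b': occ=1, LF[6]=C('b')+1=6+1=7
L[7]='B': occ=0, LF[7]=C('B')+0=1+0=1
L[8]='a': occ=1, LF[8]=C('a')+1=4+1=5
L[9]='d': occ=1, LF[9]=C('d')+1=10+1=11
L[10]='d': occ=2, LF[10]=C('d')+2=10+2=12
L[11]='D': occ=1, LF[11]=C('D')+1=2+1=3
L[12]='b': occ=2, LF[12]=C('b')+2=6+2=8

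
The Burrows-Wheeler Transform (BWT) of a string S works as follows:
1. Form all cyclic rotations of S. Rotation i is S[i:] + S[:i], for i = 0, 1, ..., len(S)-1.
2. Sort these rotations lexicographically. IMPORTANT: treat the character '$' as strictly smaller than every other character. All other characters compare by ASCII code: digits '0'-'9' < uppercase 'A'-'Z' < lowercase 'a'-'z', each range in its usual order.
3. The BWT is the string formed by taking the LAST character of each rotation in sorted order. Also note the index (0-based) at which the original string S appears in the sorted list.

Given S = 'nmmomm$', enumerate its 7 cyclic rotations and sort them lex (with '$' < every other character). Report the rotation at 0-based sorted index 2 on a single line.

All 7 rotations (rotation i = S[i:]+S[:i]):
  rot[0] = nmmomm$
  rot[1] = mmomm$n
  rot[2] = momm$nm
  rot[3] = omm$nmm
  rot[4] = mm$nmmo
  rot[5] = m$nmmom
  rot[6] = $nmmomm
Sorted (with $ < everything):
  sorted[0] = $nmmomm
  sorted[1] = m$nmmom
  sorted[2] = mm$nmmo
  sorted[3] = mmomm$n
  sorted[4] = momm$nm
  sorted[5] = nmmomm$
  sorted[6] = omm$nmm
sorted[2] = mm$nmmo

Answer: mm$nmmo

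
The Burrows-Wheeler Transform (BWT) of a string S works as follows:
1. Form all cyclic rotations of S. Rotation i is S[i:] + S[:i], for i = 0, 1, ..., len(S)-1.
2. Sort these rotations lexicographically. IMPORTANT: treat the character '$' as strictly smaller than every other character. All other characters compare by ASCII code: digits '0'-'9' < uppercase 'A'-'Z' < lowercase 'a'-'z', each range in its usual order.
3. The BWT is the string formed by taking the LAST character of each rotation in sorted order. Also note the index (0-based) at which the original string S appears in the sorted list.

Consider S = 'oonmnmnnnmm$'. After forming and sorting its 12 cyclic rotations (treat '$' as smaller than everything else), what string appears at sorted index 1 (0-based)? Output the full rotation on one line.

Answer: m$oonmnmnnnm

Derivation:
All 12 rotations (rotation i = S[i:]+S[:i]):
  rot[0] = oonmnmnnnmm$
  rot[1] = onmnmnnnmm$o
  rot[2] = nmnmnnnmm$oo
  rot[3] = mnmnnnmm$oon
  rot[4] = nmnnnmm$oonm
  rot[5] = mnnnmm$oonmn
  rot[6] = nnnmm$oonmnm
  rot[7] = nnmm$oonmnmn
  rot[8] = nmm$oonmnmnn
  rot[9] = mm$oonmnmnnn
  rot[10] = m$oonmnmnnnm
  rot[11] = $oonmnmnnnmm
Sorted (with $ < everything):
  sorted[0] = $oonmnmnnnmm
  sorted[1] = m$oonmnmnnnm
  sorted[2] = mm$oonmnmnnn
  sorted[3] = mnmnnnmm$oon
  sorted[4] = mnnnmm$oonmn
  sorted[5] = nmm$oonmnmnn
  sorted[6] = nmnmnnnmm$oo
  sorted[7] = nmnnnmm$oonm
  sorted[8] = nnmm$oonmnmn
  sorted[9] = nnnmm$oonmnm
  sorted[10] = onmnmnnnmm$o
  sorted[11] = oonmnmnnnmm$
sorted[1] = m$oonmnmnnnm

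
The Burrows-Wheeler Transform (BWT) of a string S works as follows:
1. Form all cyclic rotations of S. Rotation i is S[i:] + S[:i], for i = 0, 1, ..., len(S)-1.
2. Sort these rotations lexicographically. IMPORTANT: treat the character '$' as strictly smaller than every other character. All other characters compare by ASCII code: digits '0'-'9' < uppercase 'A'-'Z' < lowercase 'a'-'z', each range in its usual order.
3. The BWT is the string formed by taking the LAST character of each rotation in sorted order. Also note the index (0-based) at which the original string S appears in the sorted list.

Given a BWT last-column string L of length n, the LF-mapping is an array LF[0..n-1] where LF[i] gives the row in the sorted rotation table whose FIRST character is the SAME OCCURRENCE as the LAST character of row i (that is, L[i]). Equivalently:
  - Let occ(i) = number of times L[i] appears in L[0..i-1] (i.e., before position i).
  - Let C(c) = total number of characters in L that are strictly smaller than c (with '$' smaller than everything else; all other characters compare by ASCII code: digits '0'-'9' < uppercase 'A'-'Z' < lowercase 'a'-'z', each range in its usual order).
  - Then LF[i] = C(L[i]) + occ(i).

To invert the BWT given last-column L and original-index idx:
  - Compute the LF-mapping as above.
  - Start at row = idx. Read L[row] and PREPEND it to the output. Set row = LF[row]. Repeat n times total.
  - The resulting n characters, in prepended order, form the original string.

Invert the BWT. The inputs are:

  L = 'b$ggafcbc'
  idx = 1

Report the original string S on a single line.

LF mapping: 2 0 7 8 1 6 4 3 5
Walk LF starting at row 1, prepending L[row]:
  step 1: row=1, L[1]='$', prepend. Next row=LF[1]=0
  step 2: row=0, L[0]='b', prepend. Next row=LF[0]=2
  step 3: row=2, L[2]='g', prepend. Next row=LF[2]=7
  step 4: row=7, L[7]='b', prepend. Next row=LF[7]=3
  step 5: row=3, L[3]='g', prepend. Next row=LF[3]=8
  step 6: row=8, L[8]='c', prepend. Next row=LF[8]=5
  step 7: row=5, L[5]='f', prepend. Next row=LF[5]=6
  step 8: row=6, L[6]='c', prepend. Next row=LF[6]=4
  step 9: row=4, L[4]='a', prepend. Next row=LF[4]=1
Reversed output: acfcgbgb$

Answer: acfcgbgb$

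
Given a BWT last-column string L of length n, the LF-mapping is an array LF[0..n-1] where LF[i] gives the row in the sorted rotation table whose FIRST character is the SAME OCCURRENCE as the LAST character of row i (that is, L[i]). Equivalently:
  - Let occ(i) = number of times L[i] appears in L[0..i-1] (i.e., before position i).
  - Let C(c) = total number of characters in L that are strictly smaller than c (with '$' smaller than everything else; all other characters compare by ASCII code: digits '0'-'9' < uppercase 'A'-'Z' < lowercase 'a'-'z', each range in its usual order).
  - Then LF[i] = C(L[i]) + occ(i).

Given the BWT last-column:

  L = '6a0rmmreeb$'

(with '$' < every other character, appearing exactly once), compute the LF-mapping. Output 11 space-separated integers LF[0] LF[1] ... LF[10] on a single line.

Char counts: '$':1, '0':1, '6':1, 'a':1, 'b':1, 'e':2, 'm':2, 'r':2
C (first-col start): C('$')=0, C('0')=1, C('6')=2, C('a')=3, C('b')=4, C('e')=5, C('m')=7, C('r')=9
L[0]='6': occ=0, LF[0]=C('6')+0=2+0=2
L[1]='a': occ=0, LF[1]=C('a')+0=3+0=3
L[2]='0': occ=0, LF[2]=C('0')+0=1+0=1
L[3]='r': occ=0, LF[3]=C('r')+0=9+0=9
L[4]='m': occ=0, LF[4]=C('m')+0=7+0=7
L[5]='m': occ=1, LF[5]=C('m')+1=7+1=8
L[6]='r': occ=1, LF[6]=C('r')+1=9+1=10
L[7]='e': occ=0, LF[7]=C('e')+0=5+0=5
L[8]='e': occ=1, LF[8]=C('e')+1=5+1=6
L[9]='b': occ=0, LF[9]=C('b')+0=4+0=4
L[10]='$': occ=0, LF[10]=C('$')+0=0+0=0

Answer: 2 3 1 9 7 8 10 5 6 4 0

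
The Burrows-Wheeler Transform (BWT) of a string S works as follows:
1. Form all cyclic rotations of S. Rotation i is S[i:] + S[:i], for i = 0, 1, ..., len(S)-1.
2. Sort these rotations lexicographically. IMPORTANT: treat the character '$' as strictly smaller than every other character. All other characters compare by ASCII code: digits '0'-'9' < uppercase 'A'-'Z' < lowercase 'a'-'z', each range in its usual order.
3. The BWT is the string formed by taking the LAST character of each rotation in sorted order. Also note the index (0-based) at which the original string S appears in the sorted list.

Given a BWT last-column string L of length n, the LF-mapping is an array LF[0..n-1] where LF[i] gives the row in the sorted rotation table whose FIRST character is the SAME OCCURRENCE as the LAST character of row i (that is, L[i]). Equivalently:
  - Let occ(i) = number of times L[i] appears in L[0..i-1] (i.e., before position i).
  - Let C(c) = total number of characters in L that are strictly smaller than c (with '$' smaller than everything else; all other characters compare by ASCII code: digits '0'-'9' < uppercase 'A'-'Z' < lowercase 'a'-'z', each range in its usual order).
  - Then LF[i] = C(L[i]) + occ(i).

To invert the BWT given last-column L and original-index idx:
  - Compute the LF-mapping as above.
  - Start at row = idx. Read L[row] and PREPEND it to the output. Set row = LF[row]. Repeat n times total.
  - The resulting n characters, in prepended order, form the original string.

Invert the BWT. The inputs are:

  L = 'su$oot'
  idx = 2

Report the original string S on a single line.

Answer: otuos$

Derivation:
LF mapping: 3 5 0 1 2 4
Walk LF starting at row 2, prepending L[row]:
  step 1: row=2, L[2]='$', prepend. Next row=LF[2]=0
  step 2: row=0, L[0]='s', prepend. Next row=LF[0]=3
  step 3: row=3, L[3]='o', prepend. Next row=LF[3]=1
  step 4: row=1, L[1]='u', prepend. Next row=LF[1]=5
  step 5: row=5, L[5]='t', prepend. Next row=LF[5]=4
  step 6: row=4, L[4]='o', prepend. Next row=LF[4]=2
Reversed output: otuos$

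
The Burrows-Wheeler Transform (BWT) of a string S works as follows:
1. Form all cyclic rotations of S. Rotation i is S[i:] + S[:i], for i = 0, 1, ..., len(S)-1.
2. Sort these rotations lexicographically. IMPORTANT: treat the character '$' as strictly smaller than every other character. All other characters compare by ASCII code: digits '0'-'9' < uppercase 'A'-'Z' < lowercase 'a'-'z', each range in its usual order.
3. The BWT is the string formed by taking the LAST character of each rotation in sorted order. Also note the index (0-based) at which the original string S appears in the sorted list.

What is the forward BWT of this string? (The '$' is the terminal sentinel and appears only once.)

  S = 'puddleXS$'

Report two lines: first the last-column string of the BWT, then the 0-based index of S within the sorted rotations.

Answer: SXeudld$p
7

Derivation:
All 9 rotations (rotation i = S[i:]+S[:i]):
  rot[0] = puddleXS$
  rot[1] = uddleXS$p
  rot[2] = ddleXS$pu
  rot[3] = dleXS$pud
  rot[4] = leXS$pudd
  rot[5] = eXS$puddl
  rot[6] = XS$puddle
  rot[7] = S$puddleX
  rot[8] = $puddleXS
Sorted (with $ < everything):
  sorted[0] = $puddleXS  (last char: 'S')
  sorted[1] = S$puddleX  (last char: 'X')
  sorted[2] = XS$puddle  (last char: 'e')
  sorted[3] = ddleXS$pu  (last char: 'u')
  sorted[4] = dleXS$pud  (last char: 'd')
  sorted[5] = eXS$puddl  (last char: 'l')
  sorted[6] = leXS$pudd  (last char: 'd')
  sorted[7] = puddleXS$  (last char: '$')
  sorted[8] = uddleXS$p  (last char: 'p')
Last column: SXeudld$p
Original string S is at sorted index 7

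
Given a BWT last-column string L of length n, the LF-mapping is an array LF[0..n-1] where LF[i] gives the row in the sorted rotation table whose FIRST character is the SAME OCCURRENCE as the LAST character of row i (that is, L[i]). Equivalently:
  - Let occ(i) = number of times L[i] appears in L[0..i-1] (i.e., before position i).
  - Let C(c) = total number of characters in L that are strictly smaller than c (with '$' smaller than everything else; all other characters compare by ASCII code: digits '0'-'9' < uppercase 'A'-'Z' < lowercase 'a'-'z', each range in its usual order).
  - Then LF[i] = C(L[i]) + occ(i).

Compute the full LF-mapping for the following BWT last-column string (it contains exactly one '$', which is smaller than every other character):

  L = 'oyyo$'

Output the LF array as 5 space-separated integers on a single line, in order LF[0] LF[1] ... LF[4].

Char counts: '$':1, 'o':2, 'y':2
C (first-col start): C('$')=0, C('o')=1, C('y')=3
L[0]='o': occ=0, LF[0]=C('o')+0=1+0=1
L[1]='y': occ=0, LF[1]=C('y')+0=3+0=3
L[2]='y': occ=1, LF[2]=C('y')+1=3+1=4
L[3]='o': occ=1, LF[3]=C('o')+1=1+1=2
L[4]='$': occ=0, LF[4]=C('$')+0=0+0=0

Answer: 1 3 4 2 0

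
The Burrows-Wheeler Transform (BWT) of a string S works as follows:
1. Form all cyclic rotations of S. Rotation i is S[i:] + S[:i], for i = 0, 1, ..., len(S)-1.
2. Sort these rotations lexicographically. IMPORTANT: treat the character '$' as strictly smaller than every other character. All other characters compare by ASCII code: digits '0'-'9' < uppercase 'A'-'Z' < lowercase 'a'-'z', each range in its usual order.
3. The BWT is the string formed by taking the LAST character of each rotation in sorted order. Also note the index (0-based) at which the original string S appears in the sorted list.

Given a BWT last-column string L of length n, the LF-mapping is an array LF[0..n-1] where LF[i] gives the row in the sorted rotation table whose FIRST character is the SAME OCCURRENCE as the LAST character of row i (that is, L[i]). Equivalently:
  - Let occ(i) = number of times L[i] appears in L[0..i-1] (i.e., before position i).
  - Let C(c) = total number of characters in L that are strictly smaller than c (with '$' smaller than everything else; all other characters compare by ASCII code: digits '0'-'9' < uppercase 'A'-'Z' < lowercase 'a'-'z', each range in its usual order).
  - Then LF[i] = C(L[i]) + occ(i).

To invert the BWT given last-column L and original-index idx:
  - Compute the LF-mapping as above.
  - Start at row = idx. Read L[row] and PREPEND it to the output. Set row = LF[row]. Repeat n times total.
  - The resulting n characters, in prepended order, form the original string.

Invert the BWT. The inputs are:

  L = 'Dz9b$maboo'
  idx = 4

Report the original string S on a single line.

LF mapping: 2 9 1 4 0 6 3 5 7 8
Walk LF starting at row 4, prepending L[row]:
  step 1: row=4, L[4]='$', prepend. Next row=LF[4]=0
  step 2: row=0, L[0]='D', prepend. Next row=LF[0]=2
  step 3: row=2, L[2]='9', prepend. Next row=LF[2]=1
  step 4: row=1, L[1]='z', prepend. Next row=LF[1]=9
  step 5: row=9, L[9]='o', prepend. Next row=LF[9]=8
  step 6: row=8, L[8]='o', prepend. Next row=LF[8]=7
  step 7: row=7, L[7]='b', prepend. Next row=LF[7]=5
  step 8: row=5, L[5]='m', prepend. Next row=LF[5]=6
  step 9: row=6, L[6]='a', prepend. Next row=LF[6]=3
  step 10: row=3, L[3]='b', prepend. Next row=LF[3]=4
Reversed output: bambooz9D$

Answer: bambooz9D$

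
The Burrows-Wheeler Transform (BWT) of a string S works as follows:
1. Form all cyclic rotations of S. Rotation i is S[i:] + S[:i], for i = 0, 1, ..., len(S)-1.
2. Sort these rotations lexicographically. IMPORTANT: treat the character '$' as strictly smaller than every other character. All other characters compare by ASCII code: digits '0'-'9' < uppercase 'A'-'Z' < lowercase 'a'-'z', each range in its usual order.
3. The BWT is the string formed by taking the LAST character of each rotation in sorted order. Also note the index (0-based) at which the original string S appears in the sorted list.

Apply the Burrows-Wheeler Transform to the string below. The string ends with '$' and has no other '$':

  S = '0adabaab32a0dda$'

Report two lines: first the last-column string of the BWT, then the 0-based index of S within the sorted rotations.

All 16 rotations (rotation i = S[i:]+S[:i]):
  rot[0] = 0adabaab32a0dda$
  rot[1] = adabaab32a0dda$0
  rot[2] = dabaab32a0dda$0a
  rot[3] = abaab32a0dda$0ad
  rot[4] = baab32a0dda$0ada
  rot[5] = aab32a0dda$0adab
  rot[6] = ab32a0dda$0adaba
  rot[7] = b32a0dda$0adabaa
  rot[8] = 32a0dda$0adabaab
  rot[9] = 2a0dda$0adabaab3
  rot[10] = a0dda$0adabaab32
  rot[11] = 0dda$0adabaab32a
  rot[12] = dda$0adabaab32a0
  rot[13] = da$0adabaab32a0d
  rot[14] = a$0adabaab32a0dd
  rot[15] = $0adabaab32a0dda
Sorted (with $ < everything):
  sorted[0] = $0adabaab32a0dda  (last char: 'a')
  sorted[1] = 0adabaab32a0dda$  (last char: '$')
  sorted[2] = 0dda$0adabaab32a  (last char: 'a')
  sorted[3] = 2a0dda$0adabaab3  (last char: '3')
  sorted[4] = 32a0dda$0adabaab  (last char: 'b')
  sorted[5] = a$0adabaab32a0dd  (last char: 'd')
  sorted[6] = a0dda$0adabaab32  (last char: '2')
  sorted[7] = aab32a0dda$0adab  (last char: 'b')
  sorted[8] = ab32a0dda$0adaba  (last char: 'a')
  sorted[9] = abaab32a0dda$0ad  (last char: 'd')
  sorted[10] = adabaab32a0dda$0  (last char: '0')
  sorted[11] = b32a0dda$0adabaa  (last char: 'a')
  sorted[12] = baab32a0dda$0ada  (last char: 'a')
  sorted[13] = da$0adabaab32a0d  (last char: 'd')
  sorted[14] = dabaab32a0dda$0a  (last char: 'a')
  sorted[15] = dda$0adabaab32a0  (last char: '0')
Last column: a$a3bd2bad0aada0
Original string S is at sorted index 1

Answer: a$a3bd2bad0aada0
1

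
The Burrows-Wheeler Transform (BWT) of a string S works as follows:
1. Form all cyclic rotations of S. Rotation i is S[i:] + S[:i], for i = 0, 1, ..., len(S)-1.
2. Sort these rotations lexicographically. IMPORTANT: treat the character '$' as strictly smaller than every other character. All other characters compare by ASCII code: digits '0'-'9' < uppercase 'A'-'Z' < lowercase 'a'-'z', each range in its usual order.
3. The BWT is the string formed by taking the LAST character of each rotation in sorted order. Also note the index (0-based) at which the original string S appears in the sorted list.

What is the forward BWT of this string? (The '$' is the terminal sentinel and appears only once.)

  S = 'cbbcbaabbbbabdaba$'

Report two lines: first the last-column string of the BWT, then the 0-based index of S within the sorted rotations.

Answer: abbdabacbbbacbab$b
16

Derivation:
All 18 rotations (rotation i = S[i:]+S[:i]):
  rot[0] = cbbcbaabbbbabdaba$
  rot[1] = bbcbaabbbbabdaba$c
  rot[2] = bcbaabbbbabdaba$cb
  rot[3] = cbaabbbbabdaba$cbb
  rot[4] = baabbbbabdaba$cbbc
  rot[5] = aabbbbabdaba$cbbcb
  rot[6] = abbbbabdaba$cbbcba
  rot[7] = bbbbabdaba$cbbcbaa
  rot[8] = bbbabdaba$cbbcbaab
  rot[9] = bbabdaba$cbbcbaabb
  rot[10] = babdaba$cbbcbaabbb
  rot[11] = abdaba$cbbcbaabbbb
  rot[12] = bdaba$cbbcbaabbbba
  rot[13] = daba$cbbcbaabbbbab
  rot[14] = aba$cbbcbaabbbbabd
  rot[15] = ba$cbbcbaabbbbabda
  rot[16] = a$cbbcbaabbbbabdab
  rot[17] = $cbbcbaabbbbabdaba
Sorted (with $ < everything):
  sorted[0] = $cbbcbaabbbbabdaba  (last char: 'a')
  sorted[1] = a$cbbcbaabbbbabdab  (last char: 'b')
  sorted[2] = aabbbbabdaba$cbbcb  (last char: 'b')
  sorted[3] = aba$cbbcbaabbbbabd  (last char: 'd')
  sorted[4] = abbbbabdaba$cbbcba  (last char: 'a')
  sorted[5] = abdaba$cbbcbaabbbb  (last char: 'b')
  sorted[6] = ba$cbbcbaabbbbabda  (last char: 'a')
  sorted[7] = baabbbbabdaba$cbbc  (last char: 'c')
  sorted[8] = babdaba$cbbcbaabbb  (last char: 'b')
  sorted[9] = bbabdaba$cbbcbaabb  (last char: 'b')
  sorted[10] = bbbabdaba$cbbcbaab  (last char: 'b')
  sorted[11] = bbbbabdaba$cbbcbaa  (last char: 'a')
  sorted[12] = bbcbaabbbbabdaba$c  (last char: 'c')
  sorted[13] = bcbaabbbbabdaba$cb  (last char: 'b')
  sorted[14] = bdaba$cbbcbaabbbba  (last char: 'a')
  sorted[15] = cbaabbbbabdaba$cbb  (last char: 'b')
  sorted[16] = cbbcbaabbbbabdaba$  (last char: '$')
  sorted[17] = daba$cbbcbaabbbbab  (last char: 'b')
Last column: abbdabacbbbacbab$b
Original string S is at sorted index 16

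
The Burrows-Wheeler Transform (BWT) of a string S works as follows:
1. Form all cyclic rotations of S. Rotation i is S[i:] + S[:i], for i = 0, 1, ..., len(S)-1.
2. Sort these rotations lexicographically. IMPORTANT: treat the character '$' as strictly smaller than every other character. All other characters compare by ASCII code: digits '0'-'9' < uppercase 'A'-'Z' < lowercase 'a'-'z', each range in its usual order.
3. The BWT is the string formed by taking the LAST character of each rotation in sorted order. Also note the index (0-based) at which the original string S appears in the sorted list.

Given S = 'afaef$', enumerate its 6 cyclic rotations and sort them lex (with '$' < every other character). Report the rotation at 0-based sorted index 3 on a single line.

All 6 rotations (rotation i = S[i:]+S[:i]):
  rot[0] = afaef$
  rot[1] = faef$a
  rot[2] = aef$af
  rot[3] = ef$afa
  rot[4] = f$afae
  rot[5] = $afaef
Sorted (with $ < everything):
  sorted[0] = $afaef
  sorted[1] = aef$af
  sorted[2] = afaef$
  sorted[3] = ef$afa
  sorted[4] = f$afae
  sorted[5] = faef$a
sorted[3] = ef$afa

Answer: ef$afa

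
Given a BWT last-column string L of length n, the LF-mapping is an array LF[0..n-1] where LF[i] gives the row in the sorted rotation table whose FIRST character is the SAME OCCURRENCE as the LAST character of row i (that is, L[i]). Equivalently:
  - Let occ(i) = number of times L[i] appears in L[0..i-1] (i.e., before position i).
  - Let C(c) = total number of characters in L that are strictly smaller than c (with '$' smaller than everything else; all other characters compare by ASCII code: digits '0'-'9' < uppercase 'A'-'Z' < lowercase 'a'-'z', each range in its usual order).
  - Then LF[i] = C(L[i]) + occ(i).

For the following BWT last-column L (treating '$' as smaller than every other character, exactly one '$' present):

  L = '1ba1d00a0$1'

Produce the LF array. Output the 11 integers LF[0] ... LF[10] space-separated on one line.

Answer: 4 9 7 5 10 1 2 8 3 0 6

Derivation:
Char counts: '$':1, '0':3, '1':3, 'a':2, 'b':1, 'd':1
C (first-col start): C('$')=0, C('0')=1, C('1')=4, C('a')=7, C('b')=9, C('d')=10
L[0]='1': occ=0, LF[0]=C('1')+0=4+0=4
L[1]='b': occ=0, LF[1]=C('b')+0=9+0=9
L[2]='a': occ=0, LF[2]=C('a')+0=7+0=7
L[3]='1': occ=1, LF[3]=C('1')+1=4+1=5
L[4]='d': occ=0, LF[4]=C('d')+0=10+0=10
L[5]='0': occ=0, LF[5]=C('0')+0=1+0=1
L[6]='0': occ=1, LF[6]=C('0')+1=1+1=2
L[7]='a': occ=1, LF[7]=C('a')+1=7+1=8
L[8]='0': occ=2, LF[8]=C('0')+2=1+2=3
L[9]='$': occ=0, LF[9]=C('$')+0=0+0=0
L[10]='1': occ=2, LF[10]=C('1')+2=4+2=6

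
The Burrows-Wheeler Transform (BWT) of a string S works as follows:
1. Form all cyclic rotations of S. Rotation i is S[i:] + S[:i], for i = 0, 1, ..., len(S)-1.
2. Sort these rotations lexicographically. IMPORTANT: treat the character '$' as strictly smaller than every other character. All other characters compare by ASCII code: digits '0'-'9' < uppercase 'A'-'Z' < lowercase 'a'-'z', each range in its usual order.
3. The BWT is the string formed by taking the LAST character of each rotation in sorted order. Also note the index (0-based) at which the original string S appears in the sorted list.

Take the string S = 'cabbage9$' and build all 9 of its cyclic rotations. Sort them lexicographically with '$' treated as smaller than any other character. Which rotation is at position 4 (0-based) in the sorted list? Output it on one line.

All 9 rotations (rotation i = S[i:]+S[:i]):
  rot[0] = cabbage9$
  rot[1] = abbage9$c
  rot[2] = bbage9$ca
  rot[3] = bage9$cab
  rot[4] = age9$cabb
  rot[5] = ge9$cabba
  rot[6] = e9$cabbag
  rot[7] = 9$cabbage
  rot[8] = $cabbage9
Sorted (with $ < everything):
  sorted[0] = $cabbage9
  sorted[1] = 9$cabbage
  sorted[2] = abbage9$c
  sorted[3] = age9$cabb
  sorted[4] = bage9$cab
  sorted[5] = bbage9$ca
  sorted[6] = cabbage9$
  sorted[7] = e9$cabbag
  sorted[8] = ge9$cabba
sorted[4] = bage9$cab

Answer: bage9$cab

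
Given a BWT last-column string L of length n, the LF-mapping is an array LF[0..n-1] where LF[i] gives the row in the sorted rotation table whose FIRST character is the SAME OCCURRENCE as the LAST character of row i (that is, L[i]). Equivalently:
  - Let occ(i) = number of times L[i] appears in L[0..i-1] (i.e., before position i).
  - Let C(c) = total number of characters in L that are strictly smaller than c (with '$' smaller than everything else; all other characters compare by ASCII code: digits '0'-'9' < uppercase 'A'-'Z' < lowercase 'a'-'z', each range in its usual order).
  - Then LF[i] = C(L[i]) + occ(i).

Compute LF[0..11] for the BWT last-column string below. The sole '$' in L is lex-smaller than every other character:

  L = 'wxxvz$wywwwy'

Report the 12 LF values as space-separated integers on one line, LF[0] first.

Char counts: '$':1, 'v':1, 'w':5, 'x':2, 'y':2, 'z':1
C (first-col start): C('$')=0, C('v')=1, C('w')=2, C('x')=7, C('y')=9, C('z')=11
L[0]='w': occ=0, LF[0]=C('w')+0=2+0=2
L[1]='x': occ=0, LF[1]=C('x')+0=7+0=7
L[2]='x': occ=1, LF[2]=C('x')+1=7+1=8
L[3]='v': occ=0, LF[3]=C('v')+0=1+0=1
L[4]='z': occ=0, LF[4]=C('z')+0=11+0=11
L[5]='$': occ=0, LF[5]=C('$')+0=0+0=0
L[6]='w': occ=1, LF[6]=C('w')+1=2+1=3
L[7]='y': occ=0, LF[7]=C('y')+0=9+0=9
L[8]='w': occ=2, LF[8]=C('w')+2=2+2=4
L[9]='w': occ=3, LF[9]=C('w')+3=2+3=5
L[10]='w': occ=4, LF[10]=C('w')+4=2+4=6
L[11]='y': occ=1, LF[11]=C('y')+1=9+1=10

Answer: 2 7 8 1 11 0 3 9 4 5 6 10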